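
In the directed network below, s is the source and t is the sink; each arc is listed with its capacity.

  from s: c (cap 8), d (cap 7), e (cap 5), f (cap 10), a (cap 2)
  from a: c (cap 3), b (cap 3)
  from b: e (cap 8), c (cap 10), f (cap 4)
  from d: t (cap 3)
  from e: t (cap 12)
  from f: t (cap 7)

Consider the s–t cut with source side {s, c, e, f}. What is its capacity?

Edges leaving {s, c, e, f}: s→a (2), s→d (7), e→t (12), f→t (7).
Cut capacity = 2 + 7 + 12 + 7 = 28.

28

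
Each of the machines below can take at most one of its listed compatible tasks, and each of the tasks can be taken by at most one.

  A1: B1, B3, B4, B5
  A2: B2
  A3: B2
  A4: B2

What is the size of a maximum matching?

2

Unit-capacity flow: source→left, listed edges, right→sink; max matching = max flow.
Augmenting path A1→B1 (+1); matched 1.
Augmenting path A2→B2 (+1); matched 2.
No augmenting path remains; maximum matching = 2.
König certificate: {A1, B2} is a vertex cover of size 2 (every listed pair touches it), so no matching can be larger.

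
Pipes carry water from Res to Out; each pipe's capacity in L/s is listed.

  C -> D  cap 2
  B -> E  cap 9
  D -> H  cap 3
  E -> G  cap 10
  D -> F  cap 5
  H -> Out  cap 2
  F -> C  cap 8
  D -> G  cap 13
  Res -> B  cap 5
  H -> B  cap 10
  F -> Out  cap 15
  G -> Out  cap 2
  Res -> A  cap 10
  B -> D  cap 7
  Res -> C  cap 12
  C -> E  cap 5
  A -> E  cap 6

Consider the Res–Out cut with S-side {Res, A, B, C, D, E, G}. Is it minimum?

Given cut capacity: 5 + 3 + 2 = 10.
Augment Res→A→E→G→Out: bottleneck 2, flow now 2.
Augment Res→B→D→F→Out: bottleneck 5, flow now 7.
Augment Res→C→D→H→Out: bottleneck 2, flow now 9.
No augmenting path remains; maximum flow = 9.
In the residual graph, reachable from Res: {Res, A, C, E, G}.
Min-cut edges: Res→B (5), C→D (2), G→Out (2); capacity 5 + 2 + 2 = 9.
Cut capacity 10 exceeds the max flow 9, so it is not minimum.

No — its capacity is 10, but the minimum cut has capacity 9.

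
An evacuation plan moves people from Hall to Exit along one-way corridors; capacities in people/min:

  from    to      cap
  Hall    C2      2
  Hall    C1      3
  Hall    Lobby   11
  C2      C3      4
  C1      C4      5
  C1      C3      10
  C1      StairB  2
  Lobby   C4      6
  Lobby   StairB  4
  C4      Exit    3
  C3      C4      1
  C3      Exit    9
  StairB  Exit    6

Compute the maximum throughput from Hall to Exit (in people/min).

12

Augment Hall→C2→C3→Exit: bottleneck 2, flow now 2.
Augment Hall→C1→C4→Exit: bottleneck 3, flow now 5.
Augment Hall→Lobby→StairB→Exit: bottleneck 4, flow now 9.
Augment Hall→Lobby→C4→C1→C3→Exit: bottleneck 3, flow now 12. (uses reverse residual edge)
No augmenting path remains; maximum flow = 12.
In the residual graph, reachable from Hall: {Hall, Lobby, C4}.
Min-cut edges: Hall→C2 (2), Hall→C1 (3), Lobby→StairB (4), C4→Exit (3); capacity 2 + 3 + 4 + 3 = 12.
This cut is saturated, so no flow can exceed 12.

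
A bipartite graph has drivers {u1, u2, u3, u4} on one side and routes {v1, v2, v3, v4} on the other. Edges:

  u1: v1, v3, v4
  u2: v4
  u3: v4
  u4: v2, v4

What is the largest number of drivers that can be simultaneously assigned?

3

Unit-capacity flow: source→left, listed edges, right→sink; max matching = max flow.
Augmenting path u1→v1 (+1); matched 1.
Augmenting path u2→v4 (+1); matched 2.
Augmenting path u4→v2 (+1); matched 3.
No augmenting path remains; maximum matching = 3.
König certificate: {u1, u4, v4} is a vertex cover of size 3 (every listed pair touches it), so no matching can be larger.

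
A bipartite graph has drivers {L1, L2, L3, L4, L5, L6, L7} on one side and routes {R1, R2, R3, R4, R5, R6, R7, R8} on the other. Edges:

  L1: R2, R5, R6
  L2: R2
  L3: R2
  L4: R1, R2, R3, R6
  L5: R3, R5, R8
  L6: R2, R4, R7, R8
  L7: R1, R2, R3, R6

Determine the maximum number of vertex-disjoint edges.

6

Unit-capacity flow: source→left, listed edges, right→sink; max matching = max flow.
Augmenting path L1→R2 (+1); matched 1.
Augmenting path L4→R1 (+1); matched 2.
Augmenting path L5→R3 (+1); matched 3.
Augmenting path L6→R4 (+1); matched 4.
Augmenting path L7→R6 (+1); matched 5.
Augmenting path L2→R2→L1→R5 (+1); matched 6.
No augmenting path remains; maximum matching = 6.
König certificate: {L1, L4, L5, L6, L7, R2} is a vertex cover of size 6 (every listed pair touches it), so no matching can be larger.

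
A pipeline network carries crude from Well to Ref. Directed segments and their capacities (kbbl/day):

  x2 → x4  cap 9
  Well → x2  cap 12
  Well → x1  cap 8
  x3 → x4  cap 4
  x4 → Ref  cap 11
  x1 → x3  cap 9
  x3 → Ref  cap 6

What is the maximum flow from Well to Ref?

Augment Well→x1→x3→Ref: bottleneck 6, flow now 6.
Augment Well→x2→x4→Ref: bottleneck 9, flow now 15.
Augment Well→x1→x3→x4→Ref: bottleneck 2, flow now 17.
No augmenting path remains; maximum flow = 17.
In the residual graph, reachable from Well: {Well, x2}.
Min-cut edges: Well→x1 (8), x2→x4 (9); capacity 8 + 9 = 17.
This cut is saturated, so no flow can exceed 17.

17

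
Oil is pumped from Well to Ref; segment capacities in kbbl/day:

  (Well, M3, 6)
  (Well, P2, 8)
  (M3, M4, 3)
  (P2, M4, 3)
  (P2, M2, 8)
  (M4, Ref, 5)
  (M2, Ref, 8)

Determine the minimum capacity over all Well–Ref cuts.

11

Augment Well→M3→M4→Ref: bottleneck 3, flow now 3.
Augment Well→P2→M4→Ref: bottleneck 2, flow now 5.
Augment Well→P2→M2→Ref: bottleneck 6, flow now 11.
No augmenting path remains; maximum flow = 11.
By max-flow min-cut, the minimum cut capacity equals the max flow.
In the residual graph, reachable from Well: {Well, M3}.
Min-cut edges: Well→P2 (8), M3→M4 (3); capacity 8 + 3 = 11.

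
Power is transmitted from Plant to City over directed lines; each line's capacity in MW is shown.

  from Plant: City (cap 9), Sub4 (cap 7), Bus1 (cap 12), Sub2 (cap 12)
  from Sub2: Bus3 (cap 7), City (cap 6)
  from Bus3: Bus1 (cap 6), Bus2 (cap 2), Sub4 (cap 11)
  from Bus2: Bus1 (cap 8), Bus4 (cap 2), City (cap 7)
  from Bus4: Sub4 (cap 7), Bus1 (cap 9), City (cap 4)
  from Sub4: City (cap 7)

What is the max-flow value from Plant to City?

Augment Plant→City: bottleneck 9, flow now 9.
Augment Plant→Sub2→City: bottleneck 6, flow now 15.
Augment Plant→Sub4→City: bottleneck 7, flow now 22.
Augment Plant→Sub2→Bus3→Bus2→City: bottleneck 2, flow now 24.
No augmenting path remains; maximum flow = 24.
In the residual graph, reachable from Plant: {Plant, Sub2, Bus3, Bus1, Sub4}.
Min-cut edges: Plant→City (9), Sub2→City (6), Bus3→Bus2 (2), Sub4→City (7); capacity 9 + 6 + 2 + 7 = 24.
This cut is saturated, so no flow can exceed 24.

24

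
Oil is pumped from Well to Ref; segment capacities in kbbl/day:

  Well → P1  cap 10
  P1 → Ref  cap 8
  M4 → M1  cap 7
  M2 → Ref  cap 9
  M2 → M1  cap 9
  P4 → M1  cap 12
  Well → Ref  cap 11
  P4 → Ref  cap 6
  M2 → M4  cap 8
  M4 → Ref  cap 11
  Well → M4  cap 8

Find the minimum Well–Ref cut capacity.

Augment Well→Ref: bottleneck 11, flow now 11.
Augment Well→P1→Ref: bottleneck 8, flow now 19.
Augment Well→M4→Ref: bottleneck 8, flow now 27.
No augmenting path remains; maximum flow = 27.
By max-flow min-cut, the minimum cut capacity equals the max flow.
In the residual graph, reachable from Well: {Well, P1}.
Min-cut edges: Well→M4 (8), Well→Ref (11), P1→Ref (8); capacity 8 + 11 + 8 = 27.

27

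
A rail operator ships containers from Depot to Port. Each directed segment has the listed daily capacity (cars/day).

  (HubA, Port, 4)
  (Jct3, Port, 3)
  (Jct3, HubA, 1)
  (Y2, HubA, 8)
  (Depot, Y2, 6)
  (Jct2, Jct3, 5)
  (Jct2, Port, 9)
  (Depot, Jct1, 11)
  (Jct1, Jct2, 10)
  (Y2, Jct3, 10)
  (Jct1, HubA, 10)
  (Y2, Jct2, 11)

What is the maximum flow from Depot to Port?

Augment Depot→Jct1→HubA→Port: bottleneck 4, flow now 4.
Augment Depot→Jct1→Jct2→Port: bottleneck 7, flow now 11.
Augment Depot→Y2→Jct2→Port: bottleneck 2, flow now 13.
Augment Depot→Y2→Jct3→Port: bottleneck 3, flow now 16.
No augmenting path remains; maximum flow = 16.
In the residual graph, reachable from Depot: {Depot, Jct1, Y2, HubA, Jct2, Jct3}.
Min-cut edges: HubA→Port (4), Jct2→Port (9), Jct3→Port (3); capacity 4 + 9 + 3 = 16.
This cut is saturated, so no flow can exceed 16.

16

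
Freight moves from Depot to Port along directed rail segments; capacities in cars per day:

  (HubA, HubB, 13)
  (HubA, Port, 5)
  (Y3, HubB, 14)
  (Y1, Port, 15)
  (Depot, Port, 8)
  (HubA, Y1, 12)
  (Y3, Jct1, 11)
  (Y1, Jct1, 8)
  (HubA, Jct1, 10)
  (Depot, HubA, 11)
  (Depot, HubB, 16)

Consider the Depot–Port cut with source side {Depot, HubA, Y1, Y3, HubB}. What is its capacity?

57

Edges leaving {Depot, HubA, Y1, Y3, HubB}: Depot→Port (8), HubA→Jct1 (10), HubA→Port (5), Y1→Jct1 (8), Y1→Port (15), Y3→Jct1 (11).
Cut capacity = 8 + 10 + 5 + 8 + 15 + 11 = 57.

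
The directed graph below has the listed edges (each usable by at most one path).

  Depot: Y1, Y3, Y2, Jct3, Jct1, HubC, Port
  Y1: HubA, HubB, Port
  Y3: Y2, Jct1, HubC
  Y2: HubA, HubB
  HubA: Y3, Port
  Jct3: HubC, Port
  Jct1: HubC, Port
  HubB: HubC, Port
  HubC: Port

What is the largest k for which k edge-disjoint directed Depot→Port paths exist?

7

Assign every edge capacity 1; by Menger, the answer equals the max flow.
Path Depot→Port (+1); total 1.
Path Depot→Y1→Port (+1); total 2.
Path Depot→Jct3→Port (+1); total 3.
Path Depot→Jct1→Port (+1); total 4.
Path Depot→HubC→Port (+1); total 5.
Path Depot→Y2→HubA→Port (+1); total 6.
Path Depot→Y3→Y2→HubB→Port (+1); total 7.
No residual Depot→Port path; max flow = 7.
Certifying cut of size 7: {Depot→HubC, Depot→Jct1, Depot→Jct3, Depot→Port, Depot→Y1, Depot→Y2, Depot→Y3}.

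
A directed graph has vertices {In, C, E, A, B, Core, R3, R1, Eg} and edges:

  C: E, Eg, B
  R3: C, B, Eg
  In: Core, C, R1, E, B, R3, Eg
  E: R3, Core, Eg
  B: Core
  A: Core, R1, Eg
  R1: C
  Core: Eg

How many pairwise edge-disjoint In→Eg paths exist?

5

Assign every edge capacity 1; by Menger, the answer equals the max flow.
Path In→Eg (+1); total 1.
Path In→C→Eg (+1); total 2.
Path In→E→Eg (+1); total 3.
Path In→Core→Eg (+1); total 4.
Path In→R3→Eg (+1); total 5.
No residual In→Eg path; max flow = 5.
Certifying cut of size 5: {C→Eg, Core→Eg, E→Eg, In→Eg, R3→Eg}.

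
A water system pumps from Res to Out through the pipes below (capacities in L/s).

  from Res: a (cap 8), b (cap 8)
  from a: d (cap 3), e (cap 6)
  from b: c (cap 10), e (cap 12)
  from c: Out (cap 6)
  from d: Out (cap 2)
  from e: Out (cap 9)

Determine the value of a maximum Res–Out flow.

16

Augment Res→a→d→Out: bottleneck 2, flow now 2.
Augment Res→a→e→Out: bottleneck 6, flow now 8.
Augment Res→b→c→Out: bottleneck 6, flow now 14.
Augment Res→b→e→Out: bottleneck 2, flow now 16.
No augmenting path remains; maximum flow = 16.
In the residual graph, reachable from Res: {Res}.
Min-cut edges: Res→a (8), Res→b (8); capacity 8 + 8 = 16.
This cut is saturated, so no flow can exceed 16.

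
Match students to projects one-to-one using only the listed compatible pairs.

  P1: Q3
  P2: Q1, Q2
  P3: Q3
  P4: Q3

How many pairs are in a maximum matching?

Unit-capacity flow: source→left, listed edges, right→sink; max matching = max flow.
Augmenting path P1→Q3 (+1); matched 1.
Augmenting path P2→Q1 (+1); matched 2.
No augmenting path remains; maximum matching = 2.
König certificate: {P2, Q3} is a vertex cover of size 2 (every listed pair touches it), so no matching can be larger.

2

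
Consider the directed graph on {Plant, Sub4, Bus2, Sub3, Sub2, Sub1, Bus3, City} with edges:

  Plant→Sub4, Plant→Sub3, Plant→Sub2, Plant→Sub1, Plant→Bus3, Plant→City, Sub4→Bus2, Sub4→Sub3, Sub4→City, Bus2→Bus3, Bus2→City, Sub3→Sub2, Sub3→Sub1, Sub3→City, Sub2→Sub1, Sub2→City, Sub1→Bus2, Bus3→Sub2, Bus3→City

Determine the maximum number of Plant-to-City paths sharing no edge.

Assign every edge capacity 1; by Menger, the answer equals the max flow.
Path Plant→City (+1); total 1.
Path Plant→Sub4→City (+1); total 2.
Path Plant→Sub3→City (+1); total 3.
Path Plant→Sub2→City (+1); total 4.
Path Plant→Bus3→City (+1); total 5.
Path Plant→Sub1→Bus2→City (+1); total 6.
No residual Plant→City path; max flow = 6.
Certifying cut of size 6: {Plant→Bus3, Plant→City, Plant→Sub1, Plant→Sub2, Plant→Sub3, Plant→Sub4}.

6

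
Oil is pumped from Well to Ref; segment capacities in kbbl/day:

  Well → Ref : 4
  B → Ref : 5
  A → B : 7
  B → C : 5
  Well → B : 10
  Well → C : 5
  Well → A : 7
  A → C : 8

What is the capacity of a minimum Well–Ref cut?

Augment Well→Ref: bottleneck 4, flow now 4.
Augment Well→B→Ref: bottleneck 5, flow now 9.
No augmenting path remains; maximum flow = 9.
By max-flow min-cut, the minimum cut capacity equals the max flow.
In the residual graph, reachable from Well: {Well, A, B, C}.
Min-cut edges: Well→Ref (4), B→Ref (5); capacity 4 + 5 = 9.

9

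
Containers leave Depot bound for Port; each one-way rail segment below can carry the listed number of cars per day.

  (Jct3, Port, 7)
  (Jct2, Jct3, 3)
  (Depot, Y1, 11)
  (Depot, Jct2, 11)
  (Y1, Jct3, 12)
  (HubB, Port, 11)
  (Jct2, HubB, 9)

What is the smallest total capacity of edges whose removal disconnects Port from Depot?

16

Augment Depot→Jct2→HubB→Port: bottleneck 9, flow now 9.
Augment Depot→Jct2→Jct3→Port: bottleneck 2, flow now 11.
Augment Depot→Y1→Jct3→Port: bottleneck 5, flow now 16.
No augmenting path remains; maximum flow = 16.
By max-flow min-cut, the minimum cut capacity equals the max flow.
In the residual graph, reachable from Depot: {Depot, Jct2, Y1, Jct3}.
Min-cut edges: Jct2→HubB (9), Jct3→Port (7); capacity 9 + 7 = 16.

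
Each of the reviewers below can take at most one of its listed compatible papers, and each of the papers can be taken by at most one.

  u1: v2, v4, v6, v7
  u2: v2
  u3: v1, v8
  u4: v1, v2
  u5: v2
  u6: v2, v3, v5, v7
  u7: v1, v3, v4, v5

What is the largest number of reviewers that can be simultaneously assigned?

Unit-capacity flow: source→left, listed edges, right→sink; max matching = max flow.
Augmenting path u1→v2 (+1); matched 1.
Augmenting path u3→v1 (+1); matched 2.
Augmenting path u6→v3 (+1); matched 3.
Augmenting path u7→v4 (+1); matched 4.
Augmenting path u2→v2→u1→v6 (+1); matched 5.
Augmenting path u4→v1→u3→v8 (+1); matched 6.
No augmenting path remains; maximum matching = 6.
König certificate: {u1, u3, u4, u6, u7, v2} is a vertex cover of size 6 (every listed pair touches it), so no matching can be larger.

6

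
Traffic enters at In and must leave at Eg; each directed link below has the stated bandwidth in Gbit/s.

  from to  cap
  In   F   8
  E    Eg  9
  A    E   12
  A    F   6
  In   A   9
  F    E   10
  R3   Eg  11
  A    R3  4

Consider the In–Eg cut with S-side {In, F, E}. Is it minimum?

No — its capacity is 18, but the minimum cut has capacity 13.

Given cut capacity: 9 + 9 = 18.
Augment In→A→R3→Eg: bottleneck 4, flow now 4.
Augment In→A→E→Eg: bottleneck 5, flow now 9.
Augment In→F→E→Eg: bottleneck 4, flow now 13.
No augmenting path remains; maximum flow = 13.
In the residual graph, reachable from In: {In, A, F, E}.
Min-cut edges: A→R3 (4), E→Eg (9); capacity 4 + 9 = 13.
Cut capacity 18 exceeds the max flow 13, so it is not minimum.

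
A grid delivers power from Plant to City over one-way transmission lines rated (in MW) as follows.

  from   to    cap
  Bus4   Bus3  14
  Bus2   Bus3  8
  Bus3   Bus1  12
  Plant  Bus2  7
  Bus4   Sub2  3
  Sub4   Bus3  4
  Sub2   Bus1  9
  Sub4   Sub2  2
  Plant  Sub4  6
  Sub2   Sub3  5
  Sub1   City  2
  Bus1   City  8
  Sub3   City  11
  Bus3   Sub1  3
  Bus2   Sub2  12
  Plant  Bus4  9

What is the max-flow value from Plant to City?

Augment Plant→Bus2→Sub2→Sub3→City: bottleneck 5, flow now 5.
Augment Plant→Bus2→Sub2→Bus1→City: bottleneck 2, flow now 7.
Augment Plant→Sub4→Sub2→Bus1→City: bottleneck 2, flow now 9.
Augment Plant→Sub4→Bus3→Sub1→City: bottleneck 2, flow now 11.
Augment Plant→Sub4→Bus3→Bus1→City: bottleneck 2, flow now 13.
Augment Plant→Bus4→Sub2→Bus1→City: bottleneck 2, flow now 15.
No augmenting path remains; maximum flow = 15.
In the residual graph, reachable from Plant: {Plant, Bus2, Sub4, Bus4, Sub2, Bus3, Sub1, Bus1}.
Min-cut edges: Sub2→Sub3 (5), Sub1→City (2), Bus1→City (8); capacity 5 + 2 + 8 = 15.
This cut is saturated, so no flow can exceed 15.

15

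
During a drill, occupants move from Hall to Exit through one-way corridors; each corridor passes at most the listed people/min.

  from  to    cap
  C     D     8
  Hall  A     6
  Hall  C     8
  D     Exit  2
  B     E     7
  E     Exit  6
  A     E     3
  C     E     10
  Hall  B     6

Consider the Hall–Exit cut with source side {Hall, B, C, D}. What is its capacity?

25

Edges leaving {Hall, B, C, D}: Hall→A (6), B→E (7), C→E (10), D→Exit (2).
Cut capacity = 6 + 7 + 10 + 2 = 25.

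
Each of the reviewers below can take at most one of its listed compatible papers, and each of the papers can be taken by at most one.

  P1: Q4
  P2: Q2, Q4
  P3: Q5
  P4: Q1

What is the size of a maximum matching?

4

Unit-capacity flow: source→left, listed edges, right→sink; max matching = max flow.
Augmenting path P1→Q4 (+1); matched 1.
Augmenting path P2→Q2 (+1); matched 2.
Augmenting path P3→Q5 (+1); matched 3.
Augmenting path P4→Q1 (+1); matched 4.
No augmenting path remains; maximum matching = 4.
König certificate: {P1, P2, P3, P4} is a vertex cover of size 4 (every listed pair touches it), so no matching can be larger.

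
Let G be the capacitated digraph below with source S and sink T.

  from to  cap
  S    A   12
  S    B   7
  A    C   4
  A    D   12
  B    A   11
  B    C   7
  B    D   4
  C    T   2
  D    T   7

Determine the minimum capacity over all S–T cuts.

9

Augment S→A→C→T: bottleneck 2, flow now 2.
Augment S→A→D→T: bottleneck 7, flow now 9.
No augmenting path remains; maximum flow = 9.
By max-flow min-cut, the minimum cut capacity equals the max flow.
In the residual graph, reachable from S: {S, A, B, C, D}.
Min-cut edges: C→T (2), D→T (7); capacity 2 + 7 = 9.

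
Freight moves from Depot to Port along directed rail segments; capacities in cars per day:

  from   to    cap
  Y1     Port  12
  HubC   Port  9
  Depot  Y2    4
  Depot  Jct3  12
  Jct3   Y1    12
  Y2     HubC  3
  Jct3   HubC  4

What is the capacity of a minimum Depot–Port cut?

Augment Depot→Jct3→HubC→Port: bottleneck 4, flow now 4.
Augment Depot→Jct3→Y1→Port: bottleneck 8, flow now 12.
Augment Depot→Y2→HubC→Port: bottleneck 3, flow now 15.
No augmenting path remains; maximum flow = 15.
By max-flow min-cut, the minimum cut capacity equals the max flow.
In the residual graph, reachable from Depot: {Depot, Y2}.
Min-cut edges: Depot→Jct3 (12), Y2→HubC (3); capacity 12 + 3 = 15.

15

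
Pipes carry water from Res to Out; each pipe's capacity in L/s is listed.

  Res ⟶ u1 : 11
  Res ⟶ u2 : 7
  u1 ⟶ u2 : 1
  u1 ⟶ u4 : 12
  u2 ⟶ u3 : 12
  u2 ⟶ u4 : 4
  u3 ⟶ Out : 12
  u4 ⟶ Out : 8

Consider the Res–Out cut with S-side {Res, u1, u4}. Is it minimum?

Given cut capacity: 7 + 1 + 8 = 16.
Augment Res→u1→u4→Out: bottleneck 8, flow now 8.
Augment Res→u2→u3→Out: bottleneck 7, flow now 15.
Augment Res→u1→u2→u3→Out: bottleneck 1, flow now 16.
No augmenting path remains; maximum flow = 16.
Cut capacity 16 equals the max flow, so it is a minimum cut.

Yes — it is a minimum cut (capacity 16).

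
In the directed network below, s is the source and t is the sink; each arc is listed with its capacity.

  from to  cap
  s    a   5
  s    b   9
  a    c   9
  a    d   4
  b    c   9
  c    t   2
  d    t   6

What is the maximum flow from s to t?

6

Augment s→a→c→t: bottleneck 2, flow now 2.
Augment s→a→d→t: bottleneck 3, flow now 5.
Augment s→b→c→a→d→t: bottleneck 1, flow now 6. (uses reverse residual edge)
No augmenting path remains; maximum flow = 6.
In the residual graph, reachable from s: {s, a, b, c}.
Min-cut edges: a→d (4), c→t (2); capacity 4 + 2 = 6.
This cut is saturated, so no flow can exceed 6.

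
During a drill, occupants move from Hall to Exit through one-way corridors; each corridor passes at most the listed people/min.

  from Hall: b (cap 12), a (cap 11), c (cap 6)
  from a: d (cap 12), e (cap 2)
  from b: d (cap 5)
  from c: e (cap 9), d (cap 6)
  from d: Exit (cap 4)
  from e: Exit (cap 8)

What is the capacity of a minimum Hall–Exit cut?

Augment Hall→a→d→Exit: bottleneck 4, flow now 4.
Augment Hall→a→e→Exit: bottleneck 2, flow now 6.
Augment Hall→c→e→Exit: bottleneck 6, flow now 12.
No augmenting path remains; maximum flow = 12.
By max-flow min-cut, the minimum cut capacity equals the max flow.
In the residual graph, reachable from Hall: {Hall, a, b, d}.
Min-cut edges: Hall→c (6), a→e (2), d→Exit (4); capacity 6 + 2 + 4 = 12.

12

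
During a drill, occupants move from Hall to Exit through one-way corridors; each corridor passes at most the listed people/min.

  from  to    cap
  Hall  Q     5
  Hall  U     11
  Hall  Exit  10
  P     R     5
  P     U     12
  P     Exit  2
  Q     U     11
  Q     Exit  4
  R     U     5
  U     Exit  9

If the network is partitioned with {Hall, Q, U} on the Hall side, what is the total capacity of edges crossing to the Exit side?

Edges leaving {Hall, Q, U}: Hall→Exit (10), Q→Exit (4), U→Exit (9).
Cut capacity = 10 + 4 + 9 = 23.

23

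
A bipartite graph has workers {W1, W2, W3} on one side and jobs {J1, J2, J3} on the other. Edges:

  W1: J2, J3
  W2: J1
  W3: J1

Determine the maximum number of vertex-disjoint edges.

Unit-capacity flow: source→left, listed edges, right→sink; max matching = max flow.
Augmenting path W1→J2 (+1); matched 1.
Augmenting path W2→J1 (+1); matched 2.
No augmenting path remains; maximum matching = 2.
König certificate: {W1, J1} is a vertex cover of size 2 (every listed pair touches it), so no matching can be larger.

2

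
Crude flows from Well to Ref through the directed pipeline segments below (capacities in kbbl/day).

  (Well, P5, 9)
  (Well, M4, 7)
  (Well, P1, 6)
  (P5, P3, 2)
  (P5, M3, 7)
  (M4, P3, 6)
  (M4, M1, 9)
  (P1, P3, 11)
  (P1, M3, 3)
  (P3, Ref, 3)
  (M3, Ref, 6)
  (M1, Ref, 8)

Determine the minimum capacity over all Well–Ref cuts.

Augment Well→P5→P3→Ref: bottleneck 2, flow now 2.
Augment Well→P5→M3→Ref: bottleneck 6, flow now 8.
Augment Well→M4→P3→Ref: bottleneck 1, flow now 9.
Augment Well→M4→M1→Ref: bottleneck 6, flow now 15.
Augment Well→P1→P3→M4→M1→Ref: bottleneck 1, flow now 16. (uses reverse residual edge)
No augmenting path remains; maximum flow = 16.
By max-flow min-cut, the minimum cut capacity equals the max flow.
In the residual graph, reachable from Well: {Well, P5, P1, P3, M3}.
Min-cut edges: Well→M4 (7), P3→Ref (3), M3→Ref (6); capacity 7 + 3 + 6 = 16.

16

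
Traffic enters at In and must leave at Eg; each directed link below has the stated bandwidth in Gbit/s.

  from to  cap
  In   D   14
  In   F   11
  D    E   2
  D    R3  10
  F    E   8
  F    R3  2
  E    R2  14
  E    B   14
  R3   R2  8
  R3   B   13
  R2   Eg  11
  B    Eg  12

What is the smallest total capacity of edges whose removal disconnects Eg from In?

22

Augment In→D→E→R2→Eg: bottleneck 2, flow now 2.
Augment In→D→R3→R2→Eg: bottleneck 8, flow now 10.
Augment In→D→R3→B→Eg: bottleneck 2, flow now 12.
Augment In→F→E→R2→Eg: bottleneck 1, flow now 13.
Augment In→F→E→B→Eg: bottleneck 7, flow now 20.
Augment In→F→R3→B→Eg: bottleneck 2, flow now 22.
No augmenting path remains; maximum flow = 22.
By max-flow min-cut, the minimum cut capacity equals the max flow.
In the residual graph, reachable from In: {In, D, F}.
Min-cut edges: D→E (2), D→R3 (10), F→E (8), F→R3 (2); capacity 2 + 10 + 8 + 2 = 22.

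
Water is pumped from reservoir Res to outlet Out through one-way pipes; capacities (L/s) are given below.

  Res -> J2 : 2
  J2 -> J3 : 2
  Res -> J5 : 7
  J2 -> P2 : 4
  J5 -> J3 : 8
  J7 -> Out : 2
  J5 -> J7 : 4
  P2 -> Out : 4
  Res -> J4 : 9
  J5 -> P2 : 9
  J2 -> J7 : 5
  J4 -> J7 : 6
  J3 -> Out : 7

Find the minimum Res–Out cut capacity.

Augment Res→J5→J7→Out: bottleneck 2, flow now 2.
Augment Res→J5→J3→Out: bottleneck 5, flow now 7.
Augment Res→J2→J3→Out: bottleneck 2, flow now 9.
Augment Res→J4→J7→J5→P2→Out: bottleneck 2, flow now 11. (uses reverse residual edge)
No augmenting path remains; maximum flow = 11.
By max-flow min-cut, the minimum cut capacity equals the max flow.
In the residual graph, reachable from Res: {Res, J4, J7}.
Min-cut edges: Res→J5 (7), Res→J2 (2), J7→Out (2); capacity 7 + 2 + 2 = 11.

11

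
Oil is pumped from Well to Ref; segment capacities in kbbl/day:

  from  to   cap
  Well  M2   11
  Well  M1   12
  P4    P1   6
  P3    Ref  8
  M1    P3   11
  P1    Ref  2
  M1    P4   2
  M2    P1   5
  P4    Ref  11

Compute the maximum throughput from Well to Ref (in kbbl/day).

Augment Well→M2→P1→Ref: bottleneck 2, flow now 2.
Augment Well→M1→P4→Ref: bottleneck 2, flow now 4.
Augment Well→M1→P3→Ref: bottleneck 8, flow now 12.
No augmenting path remains; maximum flow = 12.
In the residual graph, reachable from Well: {Well, M2, M1, P1, P3}.
Min-cut edges: M1→P4 (2), P1→Ref (2), P3→Ref (8); capacity 2 + 2 + 8 = 12.
This cut is saturated, so no flow can exceed 12.

12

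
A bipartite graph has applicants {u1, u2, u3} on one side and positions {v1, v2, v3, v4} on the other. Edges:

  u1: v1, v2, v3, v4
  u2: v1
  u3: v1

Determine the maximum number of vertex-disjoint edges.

2

Unit-capacity flow: source→left, listed edges, right→sink; max matching = max flow.
Augmenting path u1→v1 (+1); matched 1.
Augmenting path u2→v1→u1→v2 (+1); matched 2.
No augmenting path remains; maximum matching = 2.
König certificate: {u1, v1} is a vertex cover of size 2 (every listed pair touches it), so no matching can be larger.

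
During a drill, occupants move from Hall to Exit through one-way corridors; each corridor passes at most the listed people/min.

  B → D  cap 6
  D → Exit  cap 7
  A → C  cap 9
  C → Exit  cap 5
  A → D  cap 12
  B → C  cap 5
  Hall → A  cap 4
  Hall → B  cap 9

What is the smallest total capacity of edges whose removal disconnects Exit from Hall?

12

Augment Hall→A→C→Exit: bottleneck 4, flow now 4.
Augment Hall→B→C→Exit: bottleneck 1, flow now 5.
Augment Hall→B→D→Exit: bottleneck 6, flow now 11.
Augment Hall→B→C→A→D→Exit: bottleneck 1, flow now 12. (uses reverse residual edge)
No augmenting path remains; maximum flow = 12.
By max-flow min-cut, the minimum cut capacity equals the max flow.
In the residual graph, reachable from Hall: {Hall, A, B, C, D}.
Min-cut edges: C→Exit (5), D→Exit (7); capacity 5 + 7 = 12.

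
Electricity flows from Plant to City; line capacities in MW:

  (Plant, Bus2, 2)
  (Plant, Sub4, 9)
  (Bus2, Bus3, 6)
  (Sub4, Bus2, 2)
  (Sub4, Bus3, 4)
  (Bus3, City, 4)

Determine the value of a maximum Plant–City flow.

4

Augment Plant→Bus2→Bus3→City: bottleneck 2, flow now 2.
Augment Plant→Sub4→Bus3→City: bottleneck 2, flow now 4.
No augmenting path remains; maximum flow = 4.
In the residual graph, reachable from Plant: {Plant, Bus2, Sub4, Bus3}.
Min-cut edges: Bus3→City (4); capacity 4 = 4.
This cut is saturated, so no flow can exceed 4.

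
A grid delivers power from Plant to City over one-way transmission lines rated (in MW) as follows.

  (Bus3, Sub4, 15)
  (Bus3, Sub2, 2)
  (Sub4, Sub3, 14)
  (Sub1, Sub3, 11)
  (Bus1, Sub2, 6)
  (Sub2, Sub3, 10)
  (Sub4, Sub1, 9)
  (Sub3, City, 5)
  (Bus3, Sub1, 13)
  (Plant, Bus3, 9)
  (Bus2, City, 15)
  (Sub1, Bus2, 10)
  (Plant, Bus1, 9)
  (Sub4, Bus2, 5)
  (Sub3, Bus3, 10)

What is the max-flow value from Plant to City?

15

Augment Plant→Bus1→Sub2→Sub3→City: bottleneck 5, flow now 5.
Augment Plant→Bus3→Sub4→Bus2→City: bottleneck 5, flow now 10.
Augment Plant→Bus3→Sub1→Bus2→City: bottleneck 4, flow now 14.
Augment Plant→Bus1→Sub2→Sub3→Bus3→Sub1→Bus2→City: bottleneck 1, flow now 15.
No augmenting path remains; maximum flow = 15.
In the residual graph, reachable from Plant: {Plant, Bus1}.
Min-cut edges: Plant→Bus3 (9), Bus1→Sub2 (6); capacity 9 + 6 = 15.
This cut is saturated, so no flow can exceed 15.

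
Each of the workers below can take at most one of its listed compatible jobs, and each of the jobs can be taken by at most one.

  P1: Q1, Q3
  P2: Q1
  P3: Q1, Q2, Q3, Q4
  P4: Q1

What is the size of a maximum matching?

3

Unit-capacity flow: source→left, listed edges, right→sink; max matching = max flow.
Augmenting path P1→Q1 (+1); matched 1.
Augmenting path P3→Q2 (+1); matched 2.
Augmenting path P2→Q1→P1→Q3 (+1); matched 3.
No augmenting path remains; maximum matching = 3.
König certificate: {P1, P3, Q1} is a vertex cover of size 3 (every listed pair touches it), so no matching can be larger.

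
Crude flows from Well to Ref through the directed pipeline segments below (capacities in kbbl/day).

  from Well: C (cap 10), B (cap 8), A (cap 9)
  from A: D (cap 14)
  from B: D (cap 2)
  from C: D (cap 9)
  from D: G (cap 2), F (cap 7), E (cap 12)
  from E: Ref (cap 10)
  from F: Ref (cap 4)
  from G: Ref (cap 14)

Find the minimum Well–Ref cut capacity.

Augment Well→A→D→E→Ref: bottleneck 9, flow now 9.
Augment Well→B→D→E→Ref: bottleneck 1, flow now 10.
Augment Well→B→D→F→Ref: bottleneck 1, flow now 11.
Augment Well→C→D→F→Ref: bottleneck 3, flow now 14.
Augment Well→C→D→G→Ref: bottleneck 2, flow now 16.
No augmenting path remains; maximum flow = 16.
By max-flow min-cut, the minimum cut capacity equals the max flow.
In the residual graph, reachable from Well: {Well, A, B, C, D, E, F}.
Min-cut edges: D→G (2), E→Ref (10), F→Ref (4); capacity 2 + 10 + 4 = 16.

16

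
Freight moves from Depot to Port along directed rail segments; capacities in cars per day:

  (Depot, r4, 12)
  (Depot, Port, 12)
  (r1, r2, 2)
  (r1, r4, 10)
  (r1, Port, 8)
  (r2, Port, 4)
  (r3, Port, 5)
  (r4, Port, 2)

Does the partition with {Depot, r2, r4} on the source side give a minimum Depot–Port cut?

Given cut capacity: 12 + 4 + 2 = 18.
Augment Depot→Port: bottleneck 12, flow now 12.
Augment Depot→r4→Port: bottleneck 2, flow now 14.
No augmenting path remains; maximum flow = 14.
In the residual graph, reachable from Depot: {Depot, r4}.
Min-cut edges: Depot→Port (12), r4→Port (2); capacity 12 + 2 = 14.
Cut capacity 18 exceeds the max flow 14, so it is not minimum.

No — its capacity is 18, but the minimum cut has capacity 14.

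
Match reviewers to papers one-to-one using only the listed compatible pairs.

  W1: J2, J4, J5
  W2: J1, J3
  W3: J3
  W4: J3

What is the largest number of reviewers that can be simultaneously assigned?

Unit-capacity flow: source→left, listed edges, right→sink; max matching = max flow.
Augmenting path W1→J2 (+1); matched 1.
Augmenting path W2→J1 (+1); matched 2.
Augmenting path W3→J3 (+1); matched 3.
No augmenting path remains; maximum matching = 3.
König certificate: {W1, W2, J3} is a vertex cover of size 3 (every listed pair touches it), so no matching can be larger.

3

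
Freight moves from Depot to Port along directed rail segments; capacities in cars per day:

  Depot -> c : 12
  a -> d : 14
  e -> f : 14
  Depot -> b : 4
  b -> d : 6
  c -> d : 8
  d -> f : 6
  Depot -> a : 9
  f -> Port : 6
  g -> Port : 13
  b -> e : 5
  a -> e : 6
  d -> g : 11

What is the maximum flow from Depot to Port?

17

Augment Depot→a→d→f→Port: bottleneck 6, flow now 6.
Augment Depot→a→d→g→Port: bottleneck 3, flow now 9.
Augment Depot→b→d→g→Port: bottleneck 4, flow now 13.
Augment Depot→c→d→g→Port: bottleneck 4, flow now 17.
No augmenting path remains; maximum flow = 17.
In the residual graph, reachable from Depot: {Depot, a, b, c, d, e, f}.
Min-cut edges: d→g (11), f→Port (6); capacity 11 + 6 = 17.
This cut is saturated, so no flow can exceed 17.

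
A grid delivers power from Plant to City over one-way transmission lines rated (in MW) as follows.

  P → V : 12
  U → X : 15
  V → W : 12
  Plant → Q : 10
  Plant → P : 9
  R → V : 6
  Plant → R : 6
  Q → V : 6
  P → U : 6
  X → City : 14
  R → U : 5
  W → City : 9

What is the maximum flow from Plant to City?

Augment Plant→P→U→X→City: bottleneck 6, flow now 6.
Augment Plant→P→V→W→City: bottleneck 3, flow now 9.
Augment Plant→Q→V→W→City: bottleneck 6, flow now 15.
Augment Plant→R→U→X→City: bottleneck 5, flow now 20.
No augmenting path remains; maximum flow = 20.
In the residual graph, reachable from Plant: {Plant, P, Q, R, V, W}.
Min-cut edges: P→U (6), R→U (5), W→City (9); capacity 6 + 5 + 9 = 20.
This cut is saturated, so no flow can exceed 20.

20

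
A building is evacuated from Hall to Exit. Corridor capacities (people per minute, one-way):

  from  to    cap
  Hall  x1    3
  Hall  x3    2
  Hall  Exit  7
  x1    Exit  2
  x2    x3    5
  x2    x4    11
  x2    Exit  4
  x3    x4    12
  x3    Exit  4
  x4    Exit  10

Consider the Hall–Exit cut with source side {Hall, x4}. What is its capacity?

Edges leaving {Hall, x4}: Hall→x1 (3), Hall→x3 (2), Hall→Exit (7), x4→Exit (10).
Cut capacity = 3 + 2 + 7 + 10 = 22.

22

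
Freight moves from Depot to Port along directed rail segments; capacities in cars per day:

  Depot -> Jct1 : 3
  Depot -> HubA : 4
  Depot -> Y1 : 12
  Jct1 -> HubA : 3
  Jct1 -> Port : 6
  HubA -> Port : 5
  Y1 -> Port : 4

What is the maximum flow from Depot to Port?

Augment Depot→Jct1→Port: bottleneck 3, flow now 3.
Augment Depot→HubA→Port: bottleneck 4, flow now 7.
Augment Depot→Y1→Port: bottleneck 4, flow now 11.
No augmenting path remains; maximum flow = 11.
In the residual graph, reachable from Depot: {Depot, Y1}.
Min-cut edges: Depot→Jct1 (3), Depot→HubA (4), Y1→Port (4); capacity 3 + 4 + 4 = 11.
This cut is saturated, so no flow can exceed 11.

11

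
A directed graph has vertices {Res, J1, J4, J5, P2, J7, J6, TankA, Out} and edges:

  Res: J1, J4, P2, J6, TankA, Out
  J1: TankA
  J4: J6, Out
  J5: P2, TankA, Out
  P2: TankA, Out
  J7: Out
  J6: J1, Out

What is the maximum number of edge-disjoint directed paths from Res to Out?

4

Assign every edge capacity 1; by Menger, the answer equals the max flow.
Path Res→Out (+1); total 1.
Path Res→J4→Out (+1); total 2.
Path Res→P2→Out (+1); total 3.
Path Res→J6→Out (+1); total 4.
No residual Res→Out path; max flow = 4.
Certifying cut of size 4: {Res→J4, Res→J6, Res→Out, Res→P2}.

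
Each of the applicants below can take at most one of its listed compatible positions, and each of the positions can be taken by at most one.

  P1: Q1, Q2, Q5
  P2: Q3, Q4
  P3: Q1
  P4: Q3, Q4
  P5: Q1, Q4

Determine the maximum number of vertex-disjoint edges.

Unit-capacity flow: source→left, listed edges, right→sink; max matching = max flow.
Augmenting path P1→Q1 (+1); matched 1.
Augmenting path P2→Q3 (+1); matched 2.
Augmenting path P4→Q4 (+1); matched 3.
Augmenting path P3→Q1→P1→Q2 (+1); matched 4.
No augmenting path remains; maximum matching = 4.
König certificate: {P1, Q1, Q3, Q4} is a vertex cover of size 4 (every listed pair touches it), so no matching can be larger.

4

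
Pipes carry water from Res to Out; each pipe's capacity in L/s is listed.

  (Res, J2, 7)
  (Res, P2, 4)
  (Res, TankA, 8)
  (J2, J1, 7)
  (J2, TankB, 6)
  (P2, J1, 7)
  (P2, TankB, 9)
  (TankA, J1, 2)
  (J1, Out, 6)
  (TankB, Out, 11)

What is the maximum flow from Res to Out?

Augment Res→J2→J1→Out: bottleneck 6, flow now 6.
Augment Res→J2→TankB→Out: bottleneck 1, flow now 7.
Augment Res→P2→TankB→Out: bottleneck 4, flow now 11.
Augment Res→TankA→J1→J2→TankB→Out: bottleneck 2, flow now 13. (uses reverse residual edge)
No augmenting path remains; maximum flow = 13.
In the residual graph, reachable from Res: {Res, TankA}.
Min-cut edges: Res→J2 (7), Res→P2 (4), TankA→J1 (2); capacity 7 + 4 + 2 = 13.
This cut is saturated, so no flow can exceed 13.

13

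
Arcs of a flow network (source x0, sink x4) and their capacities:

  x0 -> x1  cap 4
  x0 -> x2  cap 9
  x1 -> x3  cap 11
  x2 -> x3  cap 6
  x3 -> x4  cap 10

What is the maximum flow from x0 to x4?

Augment x0→x1→x3→x4: bottleneck 4, flow now 4.
Augment x0→x2→x3→x4: bottleneck 6, flow now 10.
No augmenting path remains; maximum flow = 10.
In the residual graph, reachable from x0: {x0, x2}.
Min-cut edges: x0→x1 (4), x2→x3 (6); capacity 4 + 6 = 10.
This cut is saturated, so no flow can exceed 10.

10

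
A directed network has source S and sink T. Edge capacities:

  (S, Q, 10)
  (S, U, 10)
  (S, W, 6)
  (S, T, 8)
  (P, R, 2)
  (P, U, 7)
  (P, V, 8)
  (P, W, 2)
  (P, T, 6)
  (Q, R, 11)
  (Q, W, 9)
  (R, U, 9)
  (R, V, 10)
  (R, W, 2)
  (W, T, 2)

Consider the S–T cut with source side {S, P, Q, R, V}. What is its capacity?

59

Edges leaving {S, P, Q, R, V}: S→U (10), S→W (6), S→T (8), P→U (7), P→W (2), P→T (6), Q→W (9), R→U (9), R→W (2).
Cut capacity = 10 + 6 + 8 + 7 + 2 + 6 + 9 + 9 + 2 = 59.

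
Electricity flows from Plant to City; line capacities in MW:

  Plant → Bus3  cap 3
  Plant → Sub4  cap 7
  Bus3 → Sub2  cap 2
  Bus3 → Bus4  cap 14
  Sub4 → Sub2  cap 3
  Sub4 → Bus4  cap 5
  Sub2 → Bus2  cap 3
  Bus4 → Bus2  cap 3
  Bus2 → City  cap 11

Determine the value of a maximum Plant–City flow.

6

Augment Plant→Bus3→Sub2→Bus2→City: bottleneck 2, flow now 2.
Augment Plant→Bus3→Bus4→Bus2→City: bottleneck 1, flow now 3.
Augment Plant→Sub4→Sub2→Bus2→City: bottleneck 1, flow now 4.
Augment Plant→Sub4→Bus4→Bus2→City: bottleneck 2, flow now 6.
No augmenting path remains; maximum flow = 6.
In the residual graph, reachable from Plant: {Plant, Bus3, Sub4, Sub2, Bus4}.
Min-cut edges: Sub2→Bus2 (3), Bus4→Bus2 (3); capacity 3 + 3 = 6.
This cut is saturated, so no flow can exceed 6.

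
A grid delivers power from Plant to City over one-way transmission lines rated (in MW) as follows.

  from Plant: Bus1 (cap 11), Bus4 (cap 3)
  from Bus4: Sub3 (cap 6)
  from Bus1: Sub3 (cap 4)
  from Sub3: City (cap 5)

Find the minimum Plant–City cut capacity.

5

Augment Plant→Bus4→Sub3→City: bottleneck 3, flow now 3.
Augment Plant→Bus1→Sub3→City: bottleneck 2, flow now 5.
No augmenting path remains; maximum flow = 5.
By max-flow min-cut, the minimum cut capacity equals the max flow.
In the residual graph, reachable from Plant: {Plant, Bus4, Bus1, Sub3}.
Min-cut edges: Sub3→City (5); capacity 5 = 5.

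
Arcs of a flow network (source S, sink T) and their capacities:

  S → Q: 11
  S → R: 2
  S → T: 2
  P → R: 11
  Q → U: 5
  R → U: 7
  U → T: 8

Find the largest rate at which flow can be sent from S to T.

9

Augment S→T: bottleneck 2, flow now 2.
Augment S→Q→U→T: bottleneck 5, flow now 7.
Augment S→R→U→T: bottleneck 2, flow now 9.
No augmenting path remains; maximum flow = 9.
In the residual graph, reachable from S: {S, Q}.
Min-cut edges: S→R (2), S→T (2), Q→U (5); capacity 2 + 2 + 5 = 9.
This cut is saturated, so no flow can exceed 9.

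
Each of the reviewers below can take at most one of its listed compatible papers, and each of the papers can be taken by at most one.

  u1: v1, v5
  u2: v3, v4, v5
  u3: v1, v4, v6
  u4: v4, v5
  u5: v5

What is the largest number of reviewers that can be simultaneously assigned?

Unit-capacity flow: source→left, listed edges, right→sink; max matching = max flow.
Augmenting path u1→v1 (+1); matched 1.
Augmenting path u2→v3 (+1); matched 2.
Augmenting path u3→v4 (+1); matched 3.
Augmenting path u4→v5 (+1); matched 4.
Augmenting path u5→v5→u4→v4→u3→v6 (+1); matched 5.
No augmenting path remains; maximum matching = 5.
König certificate: {u1, u2, u3, u4, u5} is a vertex cover of size 5 (every listed pair touches it), so no matching can be larger.

5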